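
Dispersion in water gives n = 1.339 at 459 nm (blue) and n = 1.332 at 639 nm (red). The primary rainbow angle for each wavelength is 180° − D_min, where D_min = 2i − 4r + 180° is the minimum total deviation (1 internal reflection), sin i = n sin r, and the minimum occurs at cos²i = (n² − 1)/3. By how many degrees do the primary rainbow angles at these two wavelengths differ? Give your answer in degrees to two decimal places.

At 459 nm (n = 1.339): cos²i = 0.26431 → i = 59.062°, r = 39.834°, D_min = 138.786°, rainbow angle = 41.214°.
At 639 nm (n = 1.332): cos²i = 0.25807 → i = 59.469°, r = 40.290°, D_min = 137.776°, rainbow angle = 42.224°.
Angular width = |41.214° − 42.224°| = 1.010°.

1.01°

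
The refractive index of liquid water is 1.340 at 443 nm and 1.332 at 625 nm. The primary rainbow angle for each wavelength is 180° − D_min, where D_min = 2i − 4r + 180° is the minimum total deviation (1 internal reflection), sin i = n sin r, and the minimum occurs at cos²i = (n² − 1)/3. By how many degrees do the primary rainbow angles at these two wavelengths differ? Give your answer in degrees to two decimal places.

At 443 nm (n = 1.340): cos²i = 0.26520 → i = 59.004°, r = 39.770°, D_min = 138.929°, rainbow angle = 41.071°.
At 625 nm (n = 1.332): cos²i = 0.25807 → i = 59.469°, r = 40.290°, D_min = 137.776°, rainbow angle = 42.224°.
Angular width = |41.071° − 42.224°| = 1.153°.

1.15°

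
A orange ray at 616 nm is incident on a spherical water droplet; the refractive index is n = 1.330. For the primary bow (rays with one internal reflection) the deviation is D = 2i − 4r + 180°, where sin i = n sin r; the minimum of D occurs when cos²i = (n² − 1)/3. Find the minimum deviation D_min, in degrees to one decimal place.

cos²i = (1.76890 − 1)/3 = 0.25630; i = arccos(0.50626) = 59.585°.
sin r = sin 59.585°/1.330 = 0.64841; r = 40.422°.
D_min = 2·59.585° − 4·40.422° + 180° = 137.484°.

137.5°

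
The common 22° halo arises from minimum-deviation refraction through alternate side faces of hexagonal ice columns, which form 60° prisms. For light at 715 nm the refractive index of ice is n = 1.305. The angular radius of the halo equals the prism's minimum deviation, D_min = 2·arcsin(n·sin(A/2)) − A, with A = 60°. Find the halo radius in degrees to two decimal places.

21.46°

n·sin(A/2) = 1.305 × sin 30° = 1.305 × 0.5000 = 0.6525.
D_min = 2·arcsin(0.6525) − 60° = 2 × 40.730° − 60° = 21.461°.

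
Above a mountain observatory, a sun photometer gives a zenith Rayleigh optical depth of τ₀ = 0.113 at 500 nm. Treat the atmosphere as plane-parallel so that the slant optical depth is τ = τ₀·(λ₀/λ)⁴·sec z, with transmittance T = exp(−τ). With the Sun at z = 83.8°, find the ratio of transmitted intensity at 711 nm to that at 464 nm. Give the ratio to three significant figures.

Airmass: sec 83.8° = 9.2593.
τ(711 nm) = 0.113 × (500/711)⁴ × 9.2593 = 0.113 × 0.2446 × 9.2593 = 0.2559.
τ(464 nm) = 0.113 × (500/464)⁴ × 9.2593 = 0.113 × 1.3484 × 9.2593 = 1.4108.
T(711)/T(464) = exp(τ_B − τ_A) = exp(1.1549) = 3.1737.

3.17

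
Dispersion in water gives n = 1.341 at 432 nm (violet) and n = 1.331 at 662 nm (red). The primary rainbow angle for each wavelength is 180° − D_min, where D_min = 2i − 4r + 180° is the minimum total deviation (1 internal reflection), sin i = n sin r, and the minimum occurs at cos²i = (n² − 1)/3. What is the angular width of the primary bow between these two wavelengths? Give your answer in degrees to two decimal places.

At 432 nm (n = 1.341): cos²i = 0.26609 → i = 58.946°, r = 39.705°, D_min = 139.071°, rainbow angle = 40.929°.
At 662 nm (n = 1.331): cos²i = 0.25719 → i = 59.527°, r = 40.356°, D_min = 137.630°, rainbow angle = 42.370°.
Angular width = |40.929° − 42.370°| = 1.441°.

1.44°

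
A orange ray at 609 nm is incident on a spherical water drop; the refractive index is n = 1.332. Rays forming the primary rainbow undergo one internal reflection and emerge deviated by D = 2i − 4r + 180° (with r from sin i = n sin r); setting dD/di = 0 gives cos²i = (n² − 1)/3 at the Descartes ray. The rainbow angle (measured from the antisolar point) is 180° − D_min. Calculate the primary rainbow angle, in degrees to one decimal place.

42.2°

cos²i = (1.77422 − 1)/3 = 0.25807; i = arccos(0.50801) = 59.469°.
sin r = sin 59.469°/1.332 = 0.64666; r = 40.290°.
D_min = 2·59.469° − 4·40.290° + 180° = 137.776°.
Rainbow angle = 180° − D_min = 42.224°.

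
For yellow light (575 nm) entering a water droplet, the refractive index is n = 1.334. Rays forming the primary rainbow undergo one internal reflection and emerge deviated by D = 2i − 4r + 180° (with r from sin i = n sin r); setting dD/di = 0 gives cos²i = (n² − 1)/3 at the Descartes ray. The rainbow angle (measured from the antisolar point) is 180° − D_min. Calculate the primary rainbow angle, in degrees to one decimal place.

41.9°

cos²i = (1.77956 − 1)/3 = 0.25985; i = arccos(0.50976) = 59.352°.
sin r = sin 59.352°/1.334 = 0.64492; r = 40.159°.
D_min = 2·59.352° − 4·40.159° + 180° = 138.067°.
Rainbow angle = 180° − D_min = 41.933°.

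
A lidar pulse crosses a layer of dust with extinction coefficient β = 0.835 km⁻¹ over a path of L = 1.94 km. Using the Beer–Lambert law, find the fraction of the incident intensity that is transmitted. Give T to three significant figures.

0.198

τ = β·L = 0.835 × 1.94 = 1.6199.
T = exp(−1.6199) = 0.1979.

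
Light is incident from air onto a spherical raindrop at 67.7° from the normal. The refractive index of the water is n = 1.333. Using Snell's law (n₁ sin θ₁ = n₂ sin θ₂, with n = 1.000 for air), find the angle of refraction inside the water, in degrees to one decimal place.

44.0°

Snell: sin θ_r = sin θ_i / n = sin 67.7° / 1.333 = 0.9252 / 1.333 = 0.6941.
θ_r = arcsin(0.6941) = 43.95°.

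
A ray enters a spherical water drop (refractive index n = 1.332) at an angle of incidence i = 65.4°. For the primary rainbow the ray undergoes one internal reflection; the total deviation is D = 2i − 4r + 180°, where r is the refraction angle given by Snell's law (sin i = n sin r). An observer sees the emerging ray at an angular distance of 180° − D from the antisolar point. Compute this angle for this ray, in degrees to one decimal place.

41.4°

sin r = sin 65.4° / 1.332 = 0.9092/1.332 = 0.6826; r = 43.05°.
D = 2·65.4° − 4·43.05° + 180° = 130.80° − 172.19° + 180° = 138.61°.
Angle from antisolar point = 180° − D = 41.39°.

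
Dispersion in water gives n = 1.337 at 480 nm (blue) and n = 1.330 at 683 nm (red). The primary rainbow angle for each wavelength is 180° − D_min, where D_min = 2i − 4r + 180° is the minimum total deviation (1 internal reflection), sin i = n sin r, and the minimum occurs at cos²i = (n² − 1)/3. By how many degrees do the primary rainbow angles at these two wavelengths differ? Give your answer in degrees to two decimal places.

At 480 nm (n = 1.337): cos²i = 0.26252 → i = 59.178°, r = 39.964°, D_min = 138.500°, rainbow angle = 41.500°.
At 683 nm (n = 1.330): cos²i = 0.25630 → i = 59.585°, r = 40.422°, D_min = 137.484°, rainbow angle = 42.516°.
Angular width = |41.500° − 42.516°| = 1.016°.

1.02°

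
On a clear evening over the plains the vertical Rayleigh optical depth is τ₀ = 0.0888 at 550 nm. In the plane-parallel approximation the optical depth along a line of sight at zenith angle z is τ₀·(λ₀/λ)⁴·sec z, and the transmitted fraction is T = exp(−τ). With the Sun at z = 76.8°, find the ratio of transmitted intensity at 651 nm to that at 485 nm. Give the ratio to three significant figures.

1.56

Airmass: sec 76.8° = 4.3792.
τ(651 nm) = 0.0888 × (550/651)⁴ × 4.3792 = 0.0888 × 0.5095 × 4.3792 = 0.1981.
τ(485 nm) = 0.0888 × (550/485)⁴ × 4.3792 = 0.0888 × 1.6538 × 4.3792 = 0.6431.
T(651)/T(485) = exp(τ_B − τ_A) = exp(0.4450) = 1.5605.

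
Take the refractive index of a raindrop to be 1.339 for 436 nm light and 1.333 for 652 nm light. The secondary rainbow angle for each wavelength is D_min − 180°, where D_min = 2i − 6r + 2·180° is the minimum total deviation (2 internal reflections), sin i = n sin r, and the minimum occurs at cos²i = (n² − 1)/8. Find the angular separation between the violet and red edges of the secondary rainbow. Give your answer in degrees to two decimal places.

At 436 nm (n = 1.339): cos²i = 0.09912 → i = 71.650°, r = 45.141°, D_min = 232.451°, rainbow angle = 52.451°.
At 652 nm (n = 1.333): cos²i = 0.09711 → i = 71.843°, r = 45.466°, D_min = 230.891°, rainbow angle = 50.891°.
Angular width = |52.451° − 50.891°| = 1.560°.

1.56°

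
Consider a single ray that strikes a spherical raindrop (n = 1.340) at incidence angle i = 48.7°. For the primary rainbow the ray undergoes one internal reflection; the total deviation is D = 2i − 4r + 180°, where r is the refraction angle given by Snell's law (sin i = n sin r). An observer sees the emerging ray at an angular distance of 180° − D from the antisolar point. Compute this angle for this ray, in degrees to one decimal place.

39.0°

sin r = sin 48.7° / 1.340 = 0.7513/1.340 = 0.5606; r = 34.10°.
D = 2·48.7° − 4·34.10° + 180° = 97.40° − 136.40° + 180° = 141.00°.
Angle from antisolar point = 180° − D = 39.00°.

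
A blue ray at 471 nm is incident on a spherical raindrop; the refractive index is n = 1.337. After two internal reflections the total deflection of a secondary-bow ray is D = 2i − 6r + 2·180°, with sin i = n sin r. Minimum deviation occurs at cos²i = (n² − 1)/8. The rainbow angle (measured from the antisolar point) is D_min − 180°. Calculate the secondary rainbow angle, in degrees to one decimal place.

51.9°

cos²i = (1.78757 − 1)/8 = 0.09845; i = arccos(0.31376) = 71.714°.
sin r = sin 71.714°/1.337 = 0.71017; r = 45.249°.
D_min = 2·71.714° − 6·45.249° + 360° = 231.934°.
Rainbow angle = D_min − 180° = 51.934°.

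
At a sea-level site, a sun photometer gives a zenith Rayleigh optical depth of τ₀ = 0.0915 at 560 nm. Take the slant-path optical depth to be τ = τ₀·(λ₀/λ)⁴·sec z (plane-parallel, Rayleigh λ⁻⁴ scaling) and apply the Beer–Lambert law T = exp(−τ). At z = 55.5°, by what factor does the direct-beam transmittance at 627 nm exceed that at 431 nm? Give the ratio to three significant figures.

Airmass: sec 55.5° = 1.7655.
τ(627 nm) = 0.0915 × (560/627)⁴ × 1.7655 = 0.0915 × 0.6363 × 1.7655 = 0.1028.
τ(431 nm) = 0.0915 × (560/431)⁴ × 1.7655 = 0.0915 × 2.8500 × 1.7655 = 0.4604.
T(627)/T(431) = exp(τ_B − τ_A) = exp(0.3576) = 1.4299.

1.43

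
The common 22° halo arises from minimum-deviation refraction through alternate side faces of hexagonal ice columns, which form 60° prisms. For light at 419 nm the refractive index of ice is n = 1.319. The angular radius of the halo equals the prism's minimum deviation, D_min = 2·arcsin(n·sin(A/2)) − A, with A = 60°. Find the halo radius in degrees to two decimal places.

22.52°

n·sin(A/2) = 1.319 × sin 30° = 1.319 × 0.5000 = 0.6595.
D_min = 2·arcsin(0.6595) − 60° = 2 × 41.262° − 60° = 22.524°.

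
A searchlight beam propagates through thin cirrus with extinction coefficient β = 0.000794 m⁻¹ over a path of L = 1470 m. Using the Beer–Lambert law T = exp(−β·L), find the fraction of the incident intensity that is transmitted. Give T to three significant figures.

0.311

τ = β·L = 0.000794 × 1470 = 1.1672.
T = exp(−1.1672) = 0.3112.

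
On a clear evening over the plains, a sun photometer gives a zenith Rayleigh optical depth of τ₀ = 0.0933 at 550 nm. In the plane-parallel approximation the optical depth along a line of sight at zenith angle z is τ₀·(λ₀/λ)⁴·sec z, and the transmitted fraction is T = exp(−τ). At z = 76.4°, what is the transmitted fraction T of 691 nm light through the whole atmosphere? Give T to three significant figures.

0.853

sec 76.4° = 4.2527.
τ = 0.0933 × (550/691)⁴ × 4.2527 = 0.0933 × 0.4014 × 4.2527 = 0.1593.
T = exp(−0.1593) = 0.8528.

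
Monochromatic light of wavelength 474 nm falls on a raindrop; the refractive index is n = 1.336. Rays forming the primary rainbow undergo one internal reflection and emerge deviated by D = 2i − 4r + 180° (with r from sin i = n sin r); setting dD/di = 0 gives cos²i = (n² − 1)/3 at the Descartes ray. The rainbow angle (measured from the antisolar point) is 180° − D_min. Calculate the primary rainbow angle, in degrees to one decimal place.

cos²i = (1.78490 − 1)/3 = 0.26163; i = arccos(0.51150) = 59.236°.
sin r = sin 59.236°/1.336 = 0.64318; r = 40.029°.
D_min = 2·59.236° − 4·40.029° + 180° = 138.356°.
Rainbow angle = 180° − D_min = 41.644°.

41.6°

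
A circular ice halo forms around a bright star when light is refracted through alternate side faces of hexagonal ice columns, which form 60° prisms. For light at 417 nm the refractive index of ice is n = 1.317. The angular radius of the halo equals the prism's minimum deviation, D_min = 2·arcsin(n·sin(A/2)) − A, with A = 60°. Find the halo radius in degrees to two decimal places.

22.37°

n·sin(A/2) = 1.317 × sin 30° = 1.317 × 0.5000 = 0.6585.
D_min = 2·arcsin(0.6585) − 60° = 2 × 41.186° − 60° = 22.371°.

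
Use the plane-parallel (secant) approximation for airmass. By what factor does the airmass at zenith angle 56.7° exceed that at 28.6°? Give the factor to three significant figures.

1.60

X(56.7°)/X(28.6°) = sec 56.7° / sec 28.6° = cos 28.6° / cos 56.7° = 0.8780/0.5490 = 1.5992.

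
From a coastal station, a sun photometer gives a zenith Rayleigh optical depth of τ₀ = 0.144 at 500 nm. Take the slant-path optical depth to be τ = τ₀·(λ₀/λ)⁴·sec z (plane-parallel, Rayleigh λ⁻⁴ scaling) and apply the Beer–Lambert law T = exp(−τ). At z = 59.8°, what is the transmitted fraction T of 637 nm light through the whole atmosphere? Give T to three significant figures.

0.897

sec 59.8° = 1.9880.
τ = 0.144 × (500/637)⁴ × 1.9880 = 0.144 × 0.3796 × 1.9880 = 0.1087.
T = exp(−0.1087) = 0.8970.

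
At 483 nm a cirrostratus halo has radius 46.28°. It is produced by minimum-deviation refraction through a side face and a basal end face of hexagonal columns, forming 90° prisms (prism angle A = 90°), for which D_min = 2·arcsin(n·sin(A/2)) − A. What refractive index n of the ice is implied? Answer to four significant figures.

1.313

Rearranging: n = sin((D_min + A)/2) / sin(A/2).
(D_min + A)/2 = (46.28° + 90°)/2 = 68.140°.
n = sin 68.140° / sin 45° = 0.9281 / 0.7071 = 1.3125.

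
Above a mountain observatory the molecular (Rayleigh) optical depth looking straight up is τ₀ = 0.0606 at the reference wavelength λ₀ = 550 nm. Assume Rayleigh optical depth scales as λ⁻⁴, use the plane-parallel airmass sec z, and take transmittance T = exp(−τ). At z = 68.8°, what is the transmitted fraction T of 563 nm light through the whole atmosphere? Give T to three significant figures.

0.858

sec 68.8° = 2.7653.
τ = 0.0606 × (550/563)⁴ × 2.7653 = 0.0606 × 0.9108 × 2.7653 = 0.1526.
T = exp(−0.1526) = 0.8584.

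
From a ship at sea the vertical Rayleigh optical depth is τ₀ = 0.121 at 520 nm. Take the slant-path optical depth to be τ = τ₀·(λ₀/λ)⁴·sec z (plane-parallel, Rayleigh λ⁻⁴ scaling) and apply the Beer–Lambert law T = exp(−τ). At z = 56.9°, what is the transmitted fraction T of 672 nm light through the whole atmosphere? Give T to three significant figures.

sec 56.9° = 1.8312.
τ = 0.121 × (520/672)⁴ × 1.8312 = 0.121 × 0.3585 × 1.8312 = 0.0794.
T = exp(−0.0794) = 0.9236.

0.924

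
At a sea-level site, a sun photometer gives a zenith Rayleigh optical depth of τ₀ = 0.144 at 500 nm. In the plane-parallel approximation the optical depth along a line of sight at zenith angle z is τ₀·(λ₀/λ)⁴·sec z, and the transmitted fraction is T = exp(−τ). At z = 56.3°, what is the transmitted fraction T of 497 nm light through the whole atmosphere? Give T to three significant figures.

sec 56.3° = 1.8023.
τ = 0.144 × (500/497)⁴ × 1.8023 = 0.144 × 1.0244 × 1.8023 = 0.2659.
T = exp(−0.2659) = 0.7665.

0.767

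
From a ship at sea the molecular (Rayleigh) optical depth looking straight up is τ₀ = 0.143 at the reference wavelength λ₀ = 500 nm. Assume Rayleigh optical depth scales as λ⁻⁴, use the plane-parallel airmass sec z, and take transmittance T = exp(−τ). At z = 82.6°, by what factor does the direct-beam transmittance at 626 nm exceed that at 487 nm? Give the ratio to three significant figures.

2.19

Airmass: sec 82.6° = 7.7642.
τ(626 nm) = 0.143 × (500/626)⁴ × 7.7642 = 0.143 × 0.4070 × 7.7642 = 0.4519.
τ(487 nm) = 0.143 × (500/487)⁴ × 7.7642 = 0.143 × 1.1111 × 7.7642 = 1.2337.
T(626)/T(487) = exp(τ_B − τ_A) = exp(0.7818) = 2.1854.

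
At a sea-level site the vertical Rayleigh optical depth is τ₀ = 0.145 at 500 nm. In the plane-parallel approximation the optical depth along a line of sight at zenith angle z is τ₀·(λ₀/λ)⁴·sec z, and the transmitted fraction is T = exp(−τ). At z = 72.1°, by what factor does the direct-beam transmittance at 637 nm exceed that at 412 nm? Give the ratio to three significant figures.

Airmass: sec 72.1° = 3.2535.
τ(637 nm) = 0.145 × (500/637)⁴ × 3.2535 = 0.145 × 0.3796 × 3.2535 = 0.1791.
τ(412 nm) = 0.145 × (500/412)⁴ × 3.2535 = 0.145 × 2.1692 × 3.2535 = 1.0233.
T(637)/T(412) = exp(τ_B − τ_A) = exp(0.8443) = 2.3262.

2.33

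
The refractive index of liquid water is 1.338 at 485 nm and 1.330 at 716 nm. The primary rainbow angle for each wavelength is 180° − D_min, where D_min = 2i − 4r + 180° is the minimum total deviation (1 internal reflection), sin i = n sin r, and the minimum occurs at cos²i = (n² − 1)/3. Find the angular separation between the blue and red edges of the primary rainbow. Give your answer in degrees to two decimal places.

At 485 nm (n = 1.338): cos²i = 0.26341 → i = 59.120°, r = 39.899°, D_min = 138.643°, rainbow angle = 41.357°.
At 716 nm (n = 1.330): cos²i = 0.25630 → i = 59.585°, r = 40.422°, D_min = 137.484°, rainbow angle = 42.516°.
Angular width = |41.357° − 42.516°| = 1.160°.

1.16°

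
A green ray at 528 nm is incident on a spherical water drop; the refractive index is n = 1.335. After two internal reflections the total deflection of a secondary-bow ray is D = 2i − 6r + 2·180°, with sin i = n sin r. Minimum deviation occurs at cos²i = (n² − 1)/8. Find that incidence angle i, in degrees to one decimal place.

71.8°

cos²i = (1.335² − 1)/8 = (1.78222 − 1)/8 = 0.09778.
cos i = 0.31269, so i = 71.778°.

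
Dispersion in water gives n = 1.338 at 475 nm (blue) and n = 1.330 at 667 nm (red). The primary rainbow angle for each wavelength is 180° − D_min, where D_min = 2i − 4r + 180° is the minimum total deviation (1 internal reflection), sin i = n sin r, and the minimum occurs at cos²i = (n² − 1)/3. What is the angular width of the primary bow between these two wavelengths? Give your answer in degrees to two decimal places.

1.16°

At 475 nm (n = 1.338): cos²i = 0.26341 → i = 59.120°, r = 39.899°, D_min = 138.643°, rainbow angle = 41.357°.
At 667 nm (n = 1.330): cos²i = 0.25630 → i = 59.585°, r = 40.422°, D_min = 137.484°, rainbow angle = 42.516°.
Angular width = |41.357° − 42.516°| = 1.160°.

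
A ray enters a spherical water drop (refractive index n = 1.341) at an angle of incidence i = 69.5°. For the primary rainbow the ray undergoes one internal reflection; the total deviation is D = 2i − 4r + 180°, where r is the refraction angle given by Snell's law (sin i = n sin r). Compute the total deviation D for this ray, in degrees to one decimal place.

sin r = sin 69.5° / 1.341 = 0.9367/1.341 = 0.6985; r = 44.31°.
D = 2·69.5° − 4·44.31° + 180° = 139.00° − 177.22° + 180° = 141.78°.

141.8°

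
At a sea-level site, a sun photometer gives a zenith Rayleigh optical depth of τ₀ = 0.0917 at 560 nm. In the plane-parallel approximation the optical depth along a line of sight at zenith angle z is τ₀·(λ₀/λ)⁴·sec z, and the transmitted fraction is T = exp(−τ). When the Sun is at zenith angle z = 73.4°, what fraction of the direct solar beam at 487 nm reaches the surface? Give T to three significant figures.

0.571

sec 73.4° = 3.5003.
τ = 0.0917 × (560/487)⁴ × 3.5003 = 0.0917 × 1.7484 × 3.5003 = 0.5612.
T = exp(−0.5612) = 0.5705.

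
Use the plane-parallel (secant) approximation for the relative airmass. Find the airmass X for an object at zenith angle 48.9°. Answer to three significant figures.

1.52

X = sec z = 1/cos 48.9° = 1/0.6574 = 1.5212.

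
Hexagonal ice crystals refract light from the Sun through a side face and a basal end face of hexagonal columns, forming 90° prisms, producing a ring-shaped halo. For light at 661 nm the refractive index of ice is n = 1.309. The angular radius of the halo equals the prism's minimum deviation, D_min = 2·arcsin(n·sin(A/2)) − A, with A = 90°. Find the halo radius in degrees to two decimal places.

n·sin(A/2) = 1.309 × sin 45° = 1.309 × 0.7071 = 0.9256.
D_min = 2·arcsin(0.9256) − 90° = 2 × 67.759° − 90° = 45.519°.

45.52°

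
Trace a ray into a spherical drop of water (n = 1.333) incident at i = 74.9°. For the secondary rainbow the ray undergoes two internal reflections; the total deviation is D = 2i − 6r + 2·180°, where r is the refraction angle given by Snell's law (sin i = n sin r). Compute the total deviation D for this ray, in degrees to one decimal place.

sin r = sin 74.9° / 1.333 = 0.9655/1.333 = 0.7243; r = 46.41°.
D = 2·74.9° − 6·46.41° + 2·180° = 149.80° − 278.46° + 360° = 231.34°.

231.3°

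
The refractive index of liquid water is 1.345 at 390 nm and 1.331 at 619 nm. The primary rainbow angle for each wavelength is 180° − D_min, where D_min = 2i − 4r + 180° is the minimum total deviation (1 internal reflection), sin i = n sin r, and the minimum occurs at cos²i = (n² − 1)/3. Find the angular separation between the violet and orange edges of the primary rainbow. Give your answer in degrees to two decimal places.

At 390 nm (n = 1.345): cos²i = 0.26967 → i = 58.715°, r = 39.448°, D_min = 139.635°, rainbow angle = 40.365°.
At 619 nm (n = 1.331): cos²i = 0.25719 → i = 59.527°, r = 40.356°, D_min = 137.630°, rainbow angle = 42.370°.
Angular width = |40.365° − 42.370°| = 2.005°.

2.01°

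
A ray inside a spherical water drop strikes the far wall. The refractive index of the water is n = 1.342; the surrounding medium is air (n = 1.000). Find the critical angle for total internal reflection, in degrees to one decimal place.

sin θ_c = n_air / n = 1.000 / 1.342 = 0.7452.
θ_c = arcsin(0.7452) = 48.17°.

48.2°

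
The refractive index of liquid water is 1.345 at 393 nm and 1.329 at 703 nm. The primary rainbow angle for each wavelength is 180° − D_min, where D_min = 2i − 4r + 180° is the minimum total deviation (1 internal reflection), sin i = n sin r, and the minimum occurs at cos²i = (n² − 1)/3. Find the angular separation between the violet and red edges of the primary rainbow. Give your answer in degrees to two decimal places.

At 393 nm (n = 1.345): cos²i = 0.26967 → i = 58.715°, r = 39.448°, D_min = 139.635°, rainbow angle = 40.365°.
At 703 nm (n = 1.329): cos²i = 0.25541 → i = 59.643°, r = 40.487°, D_min = 137.337°, rainbow angle = 42.663°.
Angular width = |40.365° − 42.663°| = 2.299°.

2.30°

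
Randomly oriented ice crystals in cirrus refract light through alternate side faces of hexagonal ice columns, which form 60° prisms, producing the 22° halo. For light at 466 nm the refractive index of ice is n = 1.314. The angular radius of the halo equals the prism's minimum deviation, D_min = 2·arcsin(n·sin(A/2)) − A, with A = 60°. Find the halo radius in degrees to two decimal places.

n·sin(A/2) = 1.314 × sin 30° = 1.314 × 0.5000 = 0.6570.
D_min = 2·arcsin(0.6570) − 60° = 2 × 41.071° − 60° = 22.143°.

22.14°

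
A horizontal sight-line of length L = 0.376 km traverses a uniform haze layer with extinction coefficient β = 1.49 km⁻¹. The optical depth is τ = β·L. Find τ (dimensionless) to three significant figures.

τ = β·L = 1.49 × 0.376 = 0.5602.

0.560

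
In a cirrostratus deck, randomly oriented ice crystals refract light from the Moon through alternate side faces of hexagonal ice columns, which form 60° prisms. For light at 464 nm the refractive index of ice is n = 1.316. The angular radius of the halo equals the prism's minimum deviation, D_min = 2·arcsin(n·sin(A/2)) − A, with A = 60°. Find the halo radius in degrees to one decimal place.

n·sin(A/2) = 1.316 × sin 30° = 1.316 × 0.5000 = 0.6580.
D_min = 2·arcsin(0.6580) − 60° = 2 × 41.148° − 60° = 22.295°.

22.3°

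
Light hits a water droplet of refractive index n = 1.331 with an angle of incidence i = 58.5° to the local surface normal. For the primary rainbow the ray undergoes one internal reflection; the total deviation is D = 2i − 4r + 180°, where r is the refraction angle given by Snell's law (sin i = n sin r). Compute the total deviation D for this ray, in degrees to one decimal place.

sin r = sin 58.5° / 1.331 = 0.8526/1.331 = 0.6406; r = 39.84°.
D = 2·58.5° − 4·39.84° + 180° = 117.00° − 159.35° + 180° = 137.65°.

137.7°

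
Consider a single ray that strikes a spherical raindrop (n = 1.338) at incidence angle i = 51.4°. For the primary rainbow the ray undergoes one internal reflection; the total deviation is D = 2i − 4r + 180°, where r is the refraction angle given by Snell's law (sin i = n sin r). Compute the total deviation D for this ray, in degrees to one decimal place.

139.8°

sin r = sin 51.4° / 1.338 = 0.7815/1.338 = 0.5841; r = 35.74°.
D = 2·51.4° − 4·35.74° + 180° = 102.80° − 142.96° + 180° = 139.84°.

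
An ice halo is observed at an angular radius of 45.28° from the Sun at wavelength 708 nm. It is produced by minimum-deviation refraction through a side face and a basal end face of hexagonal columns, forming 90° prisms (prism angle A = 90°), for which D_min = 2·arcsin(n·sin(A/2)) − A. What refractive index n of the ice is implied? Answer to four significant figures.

1.308

Rearranging: n = sin((D_min + A)/2) / sin(A/2).
(D_min + A)/2 = (45.28° + 90°)/2 = 67.640°.
n = sin 67.640° / sin 45° = 0.9248 / 0.7071 = 1.3079.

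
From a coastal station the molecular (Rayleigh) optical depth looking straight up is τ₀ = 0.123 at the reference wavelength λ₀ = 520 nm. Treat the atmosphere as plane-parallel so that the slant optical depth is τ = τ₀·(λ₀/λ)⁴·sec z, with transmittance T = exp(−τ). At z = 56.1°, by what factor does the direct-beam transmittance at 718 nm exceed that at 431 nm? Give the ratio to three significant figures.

1.50

Airmass: sec 56.1° = 1.7929.
τ(718 nm) = 0.123 × (520/718)⁴ × 1.7929 = 0.123 × 0.2751 × 1.7929 = 0.0607.
τ(431 nm) = 0.123 × (520/431)⁴ × 1.7929 = 0.123 × 2.1189 × 1.7929 = 0.4673.
T(718)/T(431) = exp(τ_B − τ_A) = exp(0.4066) = 1.5017.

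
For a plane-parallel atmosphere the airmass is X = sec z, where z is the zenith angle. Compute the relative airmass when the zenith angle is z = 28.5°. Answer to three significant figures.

1.14

X = sec z = 1/cos 28.5° = 1/0.8788 = 1.1379.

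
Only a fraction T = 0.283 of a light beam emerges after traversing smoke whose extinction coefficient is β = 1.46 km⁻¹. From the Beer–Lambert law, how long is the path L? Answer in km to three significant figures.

Beer–Lambert: T = exp(−βL) ⇒ L = −ln(T)/β = −ln(0.283)/1.46 = 1.2623/1.46 = 0.8646 km.

0.865 km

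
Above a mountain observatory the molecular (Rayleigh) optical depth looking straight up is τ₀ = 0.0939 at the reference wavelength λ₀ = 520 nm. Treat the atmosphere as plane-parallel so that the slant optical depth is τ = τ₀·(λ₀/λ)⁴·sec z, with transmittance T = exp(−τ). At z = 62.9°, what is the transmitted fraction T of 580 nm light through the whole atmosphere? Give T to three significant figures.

sec 62.9° = 2.1952.
τ = 0.0939 × (520/580)⁴ × 2.1952 = 0.0939 × 0.6461 × 2.1952 = 0.1332.
T = exp(−0.1332) = 0.8753.

0.875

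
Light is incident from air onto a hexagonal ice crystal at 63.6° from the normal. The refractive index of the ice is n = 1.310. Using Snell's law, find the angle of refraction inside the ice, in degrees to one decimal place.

Snell: sin θ_r = sin θ_i / n = sin 63.6° / 1.310 = 0.8957 / 1.310 = 0.6837.
θ_r = arcsin(0.6837) = 43.14°.

43.1°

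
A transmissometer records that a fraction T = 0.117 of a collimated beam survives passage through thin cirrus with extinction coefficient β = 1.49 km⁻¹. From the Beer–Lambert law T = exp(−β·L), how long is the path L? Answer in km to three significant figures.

1.44 km

Beer–Lambert: T = exp(−βL) ⇒ L = −ln(T)/β = −ln(0.117)/1.49 = 2.1456/1.49 = 1.44 km.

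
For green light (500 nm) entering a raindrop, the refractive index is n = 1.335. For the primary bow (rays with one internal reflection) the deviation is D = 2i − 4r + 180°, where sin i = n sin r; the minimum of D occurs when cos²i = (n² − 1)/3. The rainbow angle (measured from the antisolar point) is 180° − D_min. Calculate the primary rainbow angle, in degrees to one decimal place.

41.8°

cos²i = (1.78222 − 1)/3 = 0.26074; i = arccos(0.51063) = 59.294°.
sin r = sin 59.294°/1.335 = 0.64405; r = 40.094°.
D_min = 2·59.294° − 4·40.094° + 180° = 138.212°.
Rainbow angle = 180° − D_min = 41.788°.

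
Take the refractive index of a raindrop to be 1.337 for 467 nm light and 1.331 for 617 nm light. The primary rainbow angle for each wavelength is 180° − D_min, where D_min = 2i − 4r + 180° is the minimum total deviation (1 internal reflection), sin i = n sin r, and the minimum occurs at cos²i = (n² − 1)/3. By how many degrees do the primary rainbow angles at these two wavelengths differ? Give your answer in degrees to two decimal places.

At 467 nm (n = 1.337): cos²i = 0.26252 → i = 59.178°, r = 39.964°, D_min = 138.500°, rainbow angle = 41.500°.
At 617 nm (n = 1.331): cos²i = 0.25719 → i = 59.527°, r = 40.356°, D_min = 137.630°, rainbow angle = 42.370°.
Angular width = |41.500° − 42.370°| = 0.870°.

0.87°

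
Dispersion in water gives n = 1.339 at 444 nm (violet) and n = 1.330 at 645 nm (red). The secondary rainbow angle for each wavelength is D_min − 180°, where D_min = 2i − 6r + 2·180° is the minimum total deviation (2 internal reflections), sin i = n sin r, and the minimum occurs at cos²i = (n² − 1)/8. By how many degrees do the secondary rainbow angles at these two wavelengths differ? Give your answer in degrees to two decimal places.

2.35°

At 444 nm (n = 1.339): cos²i = 0.09912 → i = 71.650°, r = 45.141°, D_min = 232.451°, rainbow angle = 52.451°.
At 645 nm (n = 1.330): cos²i = 0.09611 → i = 71.940°, r = 45.630°, D_min = 230.101°, rainbow angle = 50.101°.
Angular width = |52.451° − 50.101°| = 2.350°.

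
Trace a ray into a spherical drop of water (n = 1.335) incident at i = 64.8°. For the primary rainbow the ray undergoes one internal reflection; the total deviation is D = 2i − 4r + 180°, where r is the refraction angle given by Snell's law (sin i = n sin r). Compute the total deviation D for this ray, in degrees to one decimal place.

sin r = sin 64.8° / 1.335 = 0.9048/1.335 = 0.6778; r = 42.67°.
D = 2·64.8° − 4·42.67° + 180° = 129.60° − 170.68° + 180° = 138.92°.

138.9°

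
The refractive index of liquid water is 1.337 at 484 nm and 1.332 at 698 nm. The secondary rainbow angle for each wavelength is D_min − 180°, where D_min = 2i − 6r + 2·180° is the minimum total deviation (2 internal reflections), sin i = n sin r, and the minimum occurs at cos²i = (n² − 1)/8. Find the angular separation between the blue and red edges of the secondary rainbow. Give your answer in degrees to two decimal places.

1.31°

At 484 nm (n = 1.337): cos²i = 0.09845 → i = 71.714°, r = 45.249°, D_min = 231.934°, rainbow angle = 51.934°.
At 698 nm (n = 1.332): cos²i = 0.09678 → i = 71.875°, r = 45.520°, D_min = 230.628°, rainbow angle = 50.628°.
Angular width = |51.934° − 50.628°| = 1.305°.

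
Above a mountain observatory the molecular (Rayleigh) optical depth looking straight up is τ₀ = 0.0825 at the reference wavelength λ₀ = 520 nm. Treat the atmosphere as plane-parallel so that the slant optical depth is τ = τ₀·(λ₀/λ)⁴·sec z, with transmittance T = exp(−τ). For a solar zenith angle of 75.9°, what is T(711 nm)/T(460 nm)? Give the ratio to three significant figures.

1.58

Airmass: sec 75.9° = 4.1048.
τ(711 nm) = 0.0825 × (520/711)⁴ × 4.1048 = 0.0825 × 0.2861 × 4.1048 = 0.0969.
τ(460 nm) = 0.0825 × (520/460)⁴ × 4.1048 = 0.0825 × 1.6330 × 4.1048 = 0.5530.
T(711)/T(460) = exp(τ_B − τ_A) = exp(0.4561) = 1.5779.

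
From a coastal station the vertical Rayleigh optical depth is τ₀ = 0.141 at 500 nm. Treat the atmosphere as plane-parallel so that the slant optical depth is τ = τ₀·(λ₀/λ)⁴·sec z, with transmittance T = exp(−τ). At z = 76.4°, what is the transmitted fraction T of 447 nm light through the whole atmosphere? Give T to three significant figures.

sec 76.4° = 4.2527.
τ = 0.141 × (500/447)⁴ × 4.2527 = 0.141 × 1.5655 × 4.2527 = 0.9387.
T = exp(−0.9387) = 0.3911.

0.391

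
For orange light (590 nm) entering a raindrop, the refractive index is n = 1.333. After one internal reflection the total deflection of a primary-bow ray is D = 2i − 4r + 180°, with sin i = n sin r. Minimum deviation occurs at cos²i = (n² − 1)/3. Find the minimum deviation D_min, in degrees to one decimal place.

137.9°

cos²i = (1.77689 − 1)/3 = 0.25896; i = arccos(0.50888) = 59.410°.
sin r = sin 59.410°/1.333 = 0.64579; r = 40.225°.
D_min = 2·59.410° − 4·40.225° + 180° = 137.922°.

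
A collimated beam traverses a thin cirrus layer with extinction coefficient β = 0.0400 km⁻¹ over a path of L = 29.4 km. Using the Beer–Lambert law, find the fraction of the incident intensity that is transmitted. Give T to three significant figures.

τ = β·L = 0.0400 × 29.4 = 1.1760.
T = exp(−1.1760) = 0.3085.

0.309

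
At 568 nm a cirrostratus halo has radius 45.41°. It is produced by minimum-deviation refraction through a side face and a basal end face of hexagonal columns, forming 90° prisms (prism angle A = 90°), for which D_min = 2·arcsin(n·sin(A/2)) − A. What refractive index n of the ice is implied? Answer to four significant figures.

1.308

Rearranging: n = sin((D_min + A)/2) / sin(A/2).
(D_min + A)/2 = (45.41° + 90°)/2 = 67.705°.
n = sin 67.705° / sin 45° = 0.9252 / 0.7071 = 1.3085.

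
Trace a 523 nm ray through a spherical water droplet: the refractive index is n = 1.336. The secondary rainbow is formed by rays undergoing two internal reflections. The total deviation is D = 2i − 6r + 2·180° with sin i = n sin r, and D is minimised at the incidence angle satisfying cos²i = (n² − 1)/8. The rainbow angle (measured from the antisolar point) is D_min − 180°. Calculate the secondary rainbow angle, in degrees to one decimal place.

51.7°

cos²i = (1.78490 − 1)/8 = 0.09811; i = arccos(0.31323) = 71.746°.
sin r = sin 71.746°/1.336 = 0.71084; r = 45.303°.
D_min = 2·71.746° − 6·45.303° + 360° = 231.674°.
Rainbow angle = D_min − 180° = 51.674°.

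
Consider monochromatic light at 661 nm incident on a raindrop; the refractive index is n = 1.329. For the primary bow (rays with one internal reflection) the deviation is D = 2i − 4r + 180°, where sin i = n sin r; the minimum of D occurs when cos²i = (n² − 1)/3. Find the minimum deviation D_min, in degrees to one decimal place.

137.3°

cos²i = (1.76624 − 1)/3 = 0.25541; i = arccos(0.50538) = 59.643°.
sin r = sin 59.643°/1.329 = 0.64928; r = 40.487°.
D_min = 2·59.643° − 4·40.487° + 180° = 137.337°.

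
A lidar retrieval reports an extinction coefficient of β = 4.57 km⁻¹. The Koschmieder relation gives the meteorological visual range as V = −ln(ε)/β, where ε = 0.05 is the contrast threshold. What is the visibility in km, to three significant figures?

V = −ln(0.05) / 4.57 = 2.996 / 4.57 = 0.6555 km.

0.656 km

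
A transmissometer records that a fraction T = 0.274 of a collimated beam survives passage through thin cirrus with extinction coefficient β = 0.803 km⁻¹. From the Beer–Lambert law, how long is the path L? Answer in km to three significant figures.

Beer–Lambert: T = exp(−βL) ⇒ L = −ln(T)/β = −ln(0.274)/0.803 = 1.2946/0.803 = 1.612 km.

1.61 km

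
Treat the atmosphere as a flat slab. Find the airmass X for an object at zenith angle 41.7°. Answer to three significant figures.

X = sec z = 1/cos 41.7° = 1/0.7466 = 1.3393.

1.34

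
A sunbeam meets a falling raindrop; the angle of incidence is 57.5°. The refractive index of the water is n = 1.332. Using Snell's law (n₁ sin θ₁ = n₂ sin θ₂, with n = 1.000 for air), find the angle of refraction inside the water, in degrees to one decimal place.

39.3°

Snell: sin θ_r = sin θ_i / n = sin 57.5° / 1.332 = 0.8434 / 1.332 = 0.6332.
θ_r = arcsin(0.6332) = 39.28°.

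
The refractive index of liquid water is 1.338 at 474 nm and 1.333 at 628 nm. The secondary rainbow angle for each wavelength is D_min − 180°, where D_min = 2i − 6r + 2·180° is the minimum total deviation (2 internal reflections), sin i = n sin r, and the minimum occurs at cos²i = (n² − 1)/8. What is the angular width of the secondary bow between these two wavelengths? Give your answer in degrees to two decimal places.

At 474 nm (n = 1.338): cos²i = 0.09878 → i = 71.682°, r = 45.195°, D_min = 232.193°, rainbow angle = 52.193°.
At 628 nm (n = 1.333): cos²i = 0.09711 → i = 71.843°, r = 45.466°, D_min = 230.891°, rainbow angle = 50.891°.
Angular width = |52.193° − 50.891°| = 1.302°.

1.30°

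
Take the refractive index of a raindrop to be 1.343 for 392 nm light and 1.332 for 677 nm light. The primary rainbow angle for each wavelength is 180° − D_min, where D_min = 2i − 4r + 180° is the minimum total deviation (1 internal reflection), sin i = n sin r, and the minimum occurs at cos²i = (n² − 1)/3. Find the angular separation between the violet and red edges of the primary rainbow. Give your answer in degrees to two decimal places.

1.58°

At 392 nm (n = 1.343): cos²i = 0.26788 → i = 58.830°, r = 39.577°, D_min = 139.354°, rainbow angle = 40.646°.
At 677 nm (n = 1.332): cos²i = 0.25807 → i = 59.469°, r = 40.290°, D_min = 137.776°, rainbow angle = 42.224°.
Angular width = |40.646° − 42.224°| = 1.578°.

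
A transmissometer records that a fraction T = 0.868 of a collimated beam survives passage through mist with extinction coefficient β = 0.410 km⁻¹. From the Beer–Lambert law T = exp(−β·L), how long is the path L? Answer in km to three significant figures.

Beer–Lambert: T = exp(−βL) ⇒ L = −ln(T)/β = −ln(0.868)/0.410 = 0.1416/0.410 = 0.3453 km.

0.345 km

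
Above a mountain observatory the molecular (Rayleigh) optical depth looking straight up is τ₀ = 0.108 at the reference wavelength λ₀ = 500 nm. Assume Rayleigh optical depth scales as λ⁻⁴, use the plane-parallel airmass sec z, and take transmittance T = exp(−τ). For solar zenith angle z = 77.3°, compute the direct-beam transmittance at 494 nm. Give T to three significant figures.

sec 77.3° = 4.5486.
τ = 0.108 × (500/494)⁴ × 4.5486 = 0.108 × 1.0495 × 4.5486 = 0.5156.
T = exp(−0.5156) = 0.5972.

0.597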